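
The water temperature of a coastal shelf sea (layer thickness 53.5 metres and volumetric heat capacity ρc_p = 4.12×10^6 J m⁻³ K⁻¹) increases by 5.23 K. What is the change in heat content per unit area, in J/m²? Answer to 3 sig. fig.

Areal heat capacity C = ρc_p × D = 4.12×10^6 × 53.5 = 2.20×10^8 J m⁻² K⁻¹.
ΔQ = C ΔT = 2.20×10^8 × 5.23 = 1.15×10^9 J/m².

1.15×10^9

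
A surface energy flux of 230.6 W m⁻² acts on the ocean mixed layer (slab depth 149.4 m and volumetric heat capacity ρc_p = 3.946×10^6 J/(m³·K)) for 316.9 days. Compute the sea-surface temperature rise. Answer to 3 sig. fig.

10.7 K

Areal heat capacity C = ρc_p × D = 3.946×10^6 × 149.4 = 5.90×10^8 J/(m^2 K).
Net heat input Q = F Δt = 230.6 × (316.9 days × 86400 s/day) = 6.31×10^9 J/m².
ΔT = Q / C = 6.31×10^9 / 5.90×10^8 = 10.7 K.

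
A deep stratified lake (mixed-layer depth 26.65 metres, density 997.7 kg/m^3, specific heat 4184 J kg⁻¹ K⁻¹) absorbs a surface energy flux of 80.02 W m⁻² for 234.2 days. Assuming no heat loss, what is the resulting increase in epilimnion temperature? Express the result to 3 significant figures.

Areal heat capacity C = ρ c_p D = 997.7 × 4184 × 26.65 = 1.11×10^8 J/(m^2 K).
Net heat input Q = F Δt = 80.02 × (234.2 days × 86400 s/day) = 1.62×10^9 J/m².
ΔT = Q / C = 1.62×10^9 / 1.11×10^8 = 14.6 K.

14.6 K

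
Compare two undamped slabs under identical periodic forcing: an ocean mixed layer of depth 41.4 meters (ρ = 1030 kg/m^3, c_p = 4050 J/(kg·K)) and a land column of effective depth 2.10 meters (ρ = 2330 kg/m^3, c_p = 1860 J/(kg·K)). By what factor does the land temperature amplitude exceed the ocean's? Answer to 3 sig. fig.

C_ocean = 1030 × 4050 × 41.4 = 1.73×10^8 J/(m²·K).
C_land = 2330 × 1860 × 2.10 = 9.10×10^6 J/(m²·K).
Undamped amplitude ∝ 1/C, so A_land/A_ocean = C_ocean/C_land = 19.0.

19.0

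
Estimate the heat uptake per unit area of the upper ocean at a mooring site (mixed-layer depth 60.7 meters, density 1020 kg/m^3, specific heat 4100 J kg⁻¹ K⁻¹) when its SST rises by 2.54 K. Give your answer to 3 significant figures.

Areal heat capacity C = ρ c_p D = 1020 × 4100 × 60.7 = 2.54×10^8 J/(m^2 K).
ΔQ = C ΔT = 2.54×10^8 × 2.54 = 6.45×10^8 J/m².

6.45×10^8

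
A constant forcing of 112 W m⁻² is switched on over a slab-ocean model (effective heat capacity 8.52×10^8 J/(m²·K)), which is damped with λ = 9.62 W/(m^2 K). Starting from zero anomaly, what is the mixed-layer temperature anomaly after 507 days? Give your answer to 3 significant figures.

Areal heat capacity C = 8.52×10^8 J/(m²·K) (given).
τ = C / λ = 8.52×10^8 / 9.62 = 8.86×10^7 s.
Equilibrium anomaly ΔT_eq = F / λ = 112 / 9.62 = 11.6 K.
t = 507 days = 4.38×10^7 s, so t/τ = 0.495.
ΔT(t) = ΔT_eq (1 − e^(−t/τ)) = 11.6 × (1 − e^−0.495) = 4.54 K.

4.54 K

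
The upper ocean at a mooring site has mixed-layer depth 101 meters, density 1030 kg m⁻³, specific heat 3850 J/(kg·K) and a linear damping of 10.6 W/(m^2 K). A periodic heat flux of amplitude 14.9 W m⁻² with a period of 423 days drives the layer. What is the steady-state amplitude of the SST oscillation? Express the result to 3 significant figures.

0.214 K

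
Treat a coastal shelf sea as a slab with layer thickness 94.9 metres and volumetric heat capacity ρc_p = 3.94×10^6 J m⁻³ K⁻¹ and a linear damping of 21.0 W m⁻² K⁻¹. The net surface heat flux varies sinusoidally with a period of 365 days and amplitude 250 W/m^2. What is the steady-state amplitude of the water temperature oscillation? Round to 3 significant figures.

3.23 K

Areal heat capacity C = ρc_p × D = 3.94×10^6 × 94.9 = 3.74×10^8 J/(m²·K).
Angular frequency ω = 2π / T = 2π / 3.15×10^7 s = 1.99×10^-7 s⁻¹.
√((Cω)² + λ²) = √((74.5)² + 21.0²) = 77.4 W/(m²·K).
Amplitude A = F₀ / √((Cω)²+λ²) = 250 / 77.4 = 3.23 K.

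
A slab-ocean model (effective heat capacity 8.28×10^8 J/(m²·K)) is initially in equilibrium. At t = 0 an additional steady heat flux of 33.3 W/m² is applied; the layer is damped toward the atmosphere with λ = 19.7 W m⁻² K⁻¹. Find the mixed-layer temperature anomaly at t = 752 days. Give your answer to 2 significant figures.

Areal heat capacity C = 8.28×10^8 J/(m²·K) (given).
τ = C / λ = 8.28×10^8 / 19.7 = 4.20×10^7 s.
Equilibrium anomaly ΔT_eq = F / λ = 33.3 / 19.7 = 1.69 K.
t = 752 days = 6.50×10^7 s, so t/τ = 1.55.
ΔT(t) = ΔT_eq (1 − e^(−t/τ)) = 1.69 × (1 − e^−1.55) = 1.33 K.

1.3 K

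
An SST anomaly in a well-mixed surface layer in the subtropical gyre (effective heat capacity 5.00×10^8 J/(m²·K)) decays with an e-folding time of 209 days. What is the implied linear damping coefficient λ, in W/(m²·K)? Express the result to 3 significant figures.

27.7

Areal heat capacity C = 5.00×10^8 J/(m²·K) (given).
τ = 209 days = 1.81×10^7 s.
λ = C / τ = 5.00×10^8 / 1.81×10^7 = 27.7 W/(m²·K).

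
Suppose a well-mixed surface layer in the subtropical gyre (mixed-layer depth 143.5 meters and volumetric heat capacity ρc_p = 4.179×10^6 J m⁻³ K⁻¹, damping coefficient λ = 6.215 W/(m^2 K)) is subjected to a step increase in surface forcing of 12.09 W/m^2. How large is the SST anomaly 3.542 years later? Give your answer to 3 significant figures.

1.33 K

Areal heat capacity C = ρc_p × D = 4.179×10^6 × 143.5 = 6.00×10^8 J/(m²·K).
τ = C / λ = 6.00×10^8 / 6.215 = 9.65×10^7 s.
Equilibrium anomaly ΔT_eq = F / λ = 12.09 / 6.215 = 1.95 K.
t = 3.542 years = 1.12×10^8 s, so t/τ = 1.16.
ΔT(t) = ΔT_eq (1 − e^(−t/τ)) = 1.95 × (1 − e^−1.16) = 1.33 K.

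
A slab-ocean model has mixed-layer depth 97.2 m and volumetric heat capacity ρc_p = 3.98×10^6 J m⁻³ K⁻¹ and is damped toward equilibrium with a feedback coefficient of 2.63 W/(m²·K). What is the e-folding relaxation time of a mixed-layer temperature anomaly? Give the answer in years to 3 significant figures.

Areal heat capacity C = ρc_p × D = 3.98×10^6 × 97.2 = 3.87×10^8 J/(m²·K).
Relaxation time τ = C / λ = 3.87×10^8 / 2.63 = 1.47×10^8 s.
In years: 1.47×10^8 s / (3.156×10^7 s/year) = 4.66 years.

4.66 years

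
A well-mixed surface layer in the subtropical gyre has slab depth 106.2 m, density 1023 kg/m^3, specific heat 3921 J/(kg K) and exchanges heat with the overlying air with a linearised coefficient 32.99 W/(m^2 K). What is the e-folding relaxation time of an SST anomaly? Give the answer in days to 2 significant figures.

Areal heat capacity C = ρ c_p D = 1023 × 3921 × 106.2 = 4.26×10^8 J m⁻² K⁻¹.
Relaxation time τ = C / λ = 4.26×10^8 / 32.99 = 1.29×10^7 s.
In days: 1.29×10^7 s / (86400 s/day) = 149 days.

150 days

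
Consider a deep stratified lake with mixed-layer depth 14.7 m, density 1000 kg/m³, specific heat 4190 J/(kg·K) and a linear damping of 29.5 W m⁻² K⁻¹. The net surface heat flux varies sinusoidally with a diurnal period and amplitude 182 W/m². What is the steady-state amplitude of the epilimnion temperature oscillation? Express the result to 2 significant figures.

Areal heat capacity C = ρ c_p D = 1000 × 4190 × 14.7 = 6.16×10^7 J/(m²·K).
Angular frequency ω = 2π / T = 2π / 86400 s = 7.27×10^-5 s⁻¹.
√((Cω)² + λ²) = √((4480)² + 29.5²) = 4480 W/(m²·K).
Amplitude A = F₀ / √((Cω)²+λ²) = 182 / 4480 = 0.0406 K.

0.041 K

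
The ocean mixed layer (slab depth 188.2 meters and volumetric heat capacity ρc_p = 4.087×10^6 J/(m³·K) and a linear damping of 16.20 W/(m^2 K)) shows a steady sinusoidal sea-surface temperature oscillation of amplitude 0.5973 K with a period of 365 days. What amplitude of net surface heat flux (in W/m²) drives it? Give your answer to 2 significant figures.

Areal heat capacity C = ρc_p × D = 4.087×10^6 × 188.2 = 7.69×10^8 J m⁻² K⁻¹.
ω = 2π / 3.15×10^7 s = 1.99×10^-7 s⁻¹.
√((Cω)² + λ²) = √((153)² + 16.20²) = 154 W/(m²·K).
F₀ = A × √((Cω)²+λ²) = 0.5973 × 154 = 92.0 W/m².

92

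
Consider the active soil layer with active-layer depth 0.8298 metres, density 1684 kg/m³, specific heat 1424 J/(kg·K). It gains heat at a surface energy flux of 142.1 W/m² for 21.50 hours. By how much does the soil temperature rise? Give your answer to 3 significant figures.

5.53 K

Areal heat capacity C = ρ c_p D = 1684 × 1424 × 0.8298 = 1.99×10^6 J m⁻² K⁻¹.
Net heat input Q = F Δt = 142.1 × (21.50 hours × 3600 s/hour) = 1.10×10^7 J/m².
ΔT = Q / C = 1.10×10^7 / 1.99×10^6 = 5.53 K.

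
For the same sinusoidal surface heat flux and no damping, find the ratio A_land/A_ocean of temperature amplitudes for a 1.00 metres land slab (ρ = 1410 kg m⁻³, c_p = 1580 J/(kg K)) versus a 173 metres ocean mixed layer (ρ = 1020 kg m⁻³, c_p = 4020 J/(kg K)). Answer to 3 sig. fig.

C_ocean = 1020 × 4020 × 173 = 7.09×10^8 J/(m²·K).
C_land = 1410 × 1580 × 1.00 = 2.23×10^6 J/(m²·K).
Undamped amplitude ∝ 1/C, so A_land/A_ocean = C_ocean/C_land = 318.

318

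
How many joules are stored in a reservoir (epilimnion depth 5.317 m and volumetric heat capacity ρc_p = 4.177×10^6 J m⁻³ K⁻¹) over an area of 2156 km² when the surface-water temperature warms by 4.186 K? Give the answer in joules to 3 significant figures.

Areal heat capacity C = ρc_p × D = 4.177×10^6 × 5.317 = 2.22×10^7 J m⁻² K⁻¹.
Heat per unit area: q = C ΔT = 2.22×10^7 × 4.186 = 9.30×10^7 J/m².
Total heat: Q = q × A = 9.30×10^7 × (2156 × 10⁶ m²) = 2.00×10^17 J.

2.00×10^17 J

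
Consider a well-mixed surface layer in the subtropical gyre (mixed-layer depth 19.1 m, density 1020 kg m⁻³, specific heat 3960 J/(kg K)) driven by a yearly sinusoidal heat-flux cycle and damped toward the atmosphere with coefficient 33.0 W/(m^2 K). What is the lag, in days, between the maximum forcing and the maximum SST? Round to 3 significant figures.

25.3 days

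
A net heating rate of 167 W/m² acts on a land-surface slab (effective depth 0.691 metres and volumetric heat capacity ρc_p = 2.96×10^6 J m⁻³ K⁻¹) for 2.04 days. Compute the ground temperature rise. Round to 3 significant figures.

Areal heat capacity C = ρc_p × D = 2.96×10^6 × 0.691 = 2.05×10^6 J/(m²·K).
Net heat input Q = F Δt = 167 × (2.04 days × 86400 s/day) = 2.94×10^7 J/m².
ΔT = Q / C = 2.94×10^7 / 2.05×10^6 = 14.4 K.

14.4 K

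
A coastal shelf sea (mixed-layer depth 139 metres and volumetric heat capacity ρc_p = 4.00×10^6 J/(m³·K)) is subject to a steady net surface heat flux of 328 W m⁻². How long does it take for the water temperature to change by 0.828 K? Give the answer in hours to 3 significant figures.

390 hours

Areal heat capacity C = ρc_p × D = 4.00×10^6 × 139 = 5.56×10^8 J m⁻² K⁻¹.
Time required: Δt = C ΔT / F = 5.56×10^8 × 0.828 / 328 = 1.40×10^6 s.
In hours: 1.40×10^6 s / (3600 s/hour) = 390 hours.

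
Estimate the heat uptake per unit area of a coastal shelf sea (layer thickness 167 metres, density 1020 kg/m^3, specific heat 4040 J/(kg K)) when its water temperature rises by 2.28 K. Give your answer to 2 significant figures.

Areal heat capacity C = ρ c_p D = 1020 × 4040 × 167 = 6.88×10^8 J m⁻² K⁻¹.
ΔQ = C ΔT = 6.88×10^8 × 2.28 = 1.57×10^9 J/m².

1.6×10^9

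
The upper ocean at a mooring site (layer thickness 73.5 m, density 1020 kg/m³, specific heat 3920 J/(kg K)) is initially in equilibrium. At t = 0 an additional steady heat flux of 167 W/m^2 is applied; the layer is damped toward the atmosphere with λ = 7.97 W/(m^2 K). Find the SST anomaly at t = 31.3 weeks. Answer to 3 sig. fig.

8.41 K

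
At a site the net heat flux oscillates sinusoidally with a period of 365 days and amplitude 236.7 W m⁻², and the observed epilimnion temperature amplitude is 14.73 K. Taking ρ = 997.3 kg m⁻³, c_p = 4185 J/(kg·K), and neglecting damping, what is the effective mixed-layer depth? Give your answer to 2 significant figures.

ω = 2π / 3.15×10^7 s = 1.99×10^-7 s⁻¹.
Required C = F₀ / (A ω) = 236.7 / (14.73 × 1.99×10^-7) = 8.07×10^7 J/(m²·K).
D = C / (ρ c_p) = 8.07×10^7 / (997.3 × 4185) = 19.3 m.

19 m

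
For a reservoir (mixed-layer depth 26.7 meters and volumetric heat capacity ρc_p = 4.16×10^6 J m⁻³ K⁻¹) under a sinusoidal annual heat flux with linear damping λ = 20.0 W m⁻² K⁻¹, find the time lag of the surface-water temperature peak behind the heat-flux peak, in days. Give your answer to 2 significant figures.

Areal heat capacity C = ρc_p × D = 4.16×10^6 × 26.7 = 1.11×10^8 J/(m^2 K).
ω = 2π / 3.15×10^7 s = 1.99×10^-7 s⁻¹.
Phase lag φ = arctan(Cω/λ) = arctan(22.1/20.0) = 0.836 rad.
Time lag = φ / ω = 0.836 / 1.99×10^-7 = 4.20×10^6 s = 48.6 days.

49 days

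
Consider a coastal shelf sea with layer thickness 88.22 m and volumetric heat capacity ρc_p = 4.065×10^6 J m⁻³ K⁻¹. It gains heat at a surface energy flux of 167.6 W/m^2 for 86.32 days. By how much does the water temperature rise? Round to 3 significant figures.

Areal heat capacity C = ρc_p × D = 4.065×10^6 × 88.22 = 3.59×10^8 J m⁻² K⁻¹.
Net heat input Q = F Δt = 167.6 × (86.32 days × 86400 s/day) = 1.25×10^9 J/m².
ΔT = Q / C = 1.25×10^9 / 3.59×10^8 = 3.49 K.

3.49 K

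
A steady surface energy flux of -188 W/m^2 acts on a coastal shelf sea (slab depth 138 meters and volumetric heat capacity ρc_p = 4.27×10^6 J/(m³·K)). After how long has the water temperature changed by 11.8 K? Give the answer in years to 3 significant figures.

Areal heat capacity C = ρc_p × D = 4.27×10^6 × 138 = 5.89×10^8 J/(m^2 K).
Time required: Δt = C ΔT / F = 5.89×10^8 × -11.8 / -188 = 3.70×10^7 s.
In years: 3.70×10^7 s / (3.156×10^7 s/year) = 1.17 years.

1.17 years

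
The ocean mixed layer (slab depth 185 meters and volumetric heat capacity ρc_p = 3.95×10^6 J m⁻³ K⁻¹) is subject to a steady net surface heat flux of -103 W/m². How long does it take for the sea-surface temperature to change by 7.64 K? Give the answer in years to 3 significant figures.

1.72 years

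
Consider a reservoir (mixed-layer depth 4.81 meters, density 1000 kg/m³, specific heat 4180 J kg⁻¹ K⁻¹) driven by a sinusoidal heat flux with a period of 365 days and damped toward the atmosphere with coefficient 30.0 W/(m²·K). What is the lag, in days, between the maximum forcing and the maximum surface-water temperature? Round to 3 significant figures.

Areal heat capacity C = ρ c_p D = 1000 × 4180 × 4.81 = 2.01×10^7 J m⁻² K⁻¹.
ω = 2π / 3.15×10^7 s = 1.99×10^-7 s⁻¹.
Phase lag φ = arctan(Cω/λ) = arctan(4.01/30.0) = 0.133 rad.
Time lag = φ / ω = 0.133 / 1.99×10^-7 = 6.66×10^5 s = 7.71 days.

7.71 days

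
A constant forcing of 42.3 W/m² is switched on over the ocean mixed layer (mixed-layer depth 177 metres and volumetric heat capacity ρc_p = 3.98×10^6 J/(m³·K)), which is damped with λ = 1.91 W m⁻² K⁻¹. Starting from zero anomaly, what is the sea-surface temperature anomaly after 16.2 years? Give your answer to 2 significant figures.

Areal heat capacity C = ρc_p × D = 3.98×10^6 × 177 = 7.04×10^8 J/(m²·K).
τ = C / λ = 7.04×10^8 / 1.91 = 3.69×10^8 s.
Equilibrium anomaly ΔT_eq = F / λ = 42.3 / 1.91 = 22.1 K.
t = 16.2 years = 5.11×10^8 s, so t/τ = 1.39.
ΔT(t) = ΔT_eq (1 − e^(−t/τ)) = 22.1 × (1 − e^−1.39) = 16.6 K.

17 K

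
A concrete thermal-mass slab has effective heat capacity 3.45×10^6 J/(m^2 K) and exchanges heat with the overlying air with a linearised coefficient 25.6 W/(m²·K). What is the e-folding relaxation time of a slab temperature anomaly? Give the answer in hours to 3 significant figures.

37.4 hours

Areal heat capacity C = 3.45×10^6 J/(m^2 K) (given).
Relaxation time τ = C / λ = 3.45×10^6 / 25.6 = 1.35×10^5 s.
In hours: 1.35×10^5 s / (3600 s/hour) = 37.4 hours.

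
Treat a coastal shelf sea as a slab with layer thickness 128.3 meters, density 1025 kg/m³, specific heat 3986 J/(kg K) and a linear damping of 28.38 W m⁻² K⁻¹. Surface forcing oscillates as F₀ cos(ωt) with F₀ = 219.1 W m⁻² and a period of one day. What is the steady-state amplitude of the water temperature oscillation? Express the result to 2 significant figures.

Areal heat capacity C = ρ c_p D = 1025 × 3986 × 128.3 = 5.24×10^8 J m⁻² K⁻¹.
Angular frequency ω = 2π / T = 2π / 86400 s = 7.27×10^-5 s⁻¹.
√((Cω)² + λ²) = √((38100)² + 28.38²) = 38100 W/(m²·K).
Amplitude A = F₀ / √((Cω)²+λ²) = 219.1 / 38100 = 0.00575 K.

0.0057 K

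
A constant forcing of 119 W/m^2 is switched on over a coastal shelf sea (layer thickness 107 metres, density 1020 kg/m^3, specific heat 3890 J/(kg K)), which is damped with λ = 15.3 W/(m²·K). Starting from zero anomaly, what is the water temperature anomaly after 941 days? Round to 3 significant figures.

7.36 K

Areal heat capacity C = ρ c_p D = 1020 × 3890 × 107 = 4.25×10^8 J/(m^2 K).
τ = C / λ = 4.25×10^8 / 15.3 = 2.77×10^7 s.
Equilibrium anomaly ΔT_eq = F / λ = 119 / 15.3 = 7.78 K.
t = 941 days = 8.13×10^7 s, so t/τ = 2.93.
ΔT(t) = ΔT_eq (1 − e^(−t/τ)) = 7.78 × (1 − e^−2.93) = 7.36 K.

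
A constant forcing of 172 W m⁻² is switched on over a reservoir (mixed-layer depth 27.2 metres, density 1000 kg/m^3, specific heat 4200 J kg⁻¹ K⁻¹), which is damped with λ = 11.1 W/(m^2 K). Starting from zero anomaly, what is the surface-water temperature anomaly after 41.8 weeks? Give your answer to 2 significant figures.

14 K

Areal heat capacity C = ρ c_p D = 1000 × 4200 × 27.2 = 1.14×10^8 J/(m^2 K).
τ = C / λ = 1.14×10^8 / 11.1 = 1.03×10^7 s.
Equilibrium anomaly ΔT_eq = F / λ = 172 / 11.1 = 15.5 K.
t = 41.8 weeks = 2.53×10^7 s, so t/τ = 2.46.
ΔT(t) = ΔT_eq (1 − e^(−t/τ)) = 15.5 × (1 − e^−2.46) = 14.2 K.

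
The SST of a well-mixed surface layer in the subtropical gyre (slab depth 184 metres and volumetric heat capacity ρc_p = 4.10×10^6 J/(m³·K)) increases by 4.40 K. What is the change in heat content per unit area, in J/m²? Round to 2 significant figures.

3.3×10^9

Areal heat capacity C = ρc_p × D = 4.10×10^6 × 184 = 7.54×10^8 J/(m²·K).
ΔQ = C ΔT = 7.54×10^8 × 4.40 = 3.32×10^9 J/m².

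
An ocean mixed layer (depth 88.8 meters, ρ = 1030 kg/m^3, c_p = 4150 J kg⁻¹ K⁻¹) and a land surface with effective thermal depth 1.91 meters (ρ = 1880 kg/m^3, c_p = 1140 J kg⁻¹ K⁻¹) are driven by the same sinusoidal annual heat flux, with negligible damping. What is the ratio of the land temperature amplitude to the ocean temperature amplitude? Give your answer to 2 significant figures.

C_ocean = 1030 × 4150 × 88.8 = 3.80×10^8 J/(m²·K).
C_land = 1880 × 1140 × 1.91 = 4.09×10^6 J/(m²·K).
Undamped amplitude ∝ 1/C, so A_land/A_ocean = C_ocean/C_land = 92.7.

93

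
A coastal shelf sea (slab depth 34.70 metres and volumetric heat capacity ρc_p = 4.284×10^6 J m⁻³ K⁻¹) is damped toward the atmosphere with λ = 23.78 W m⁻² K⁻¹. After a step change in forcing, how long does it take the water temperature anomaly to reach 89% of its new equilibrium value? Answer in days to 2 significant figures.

160 days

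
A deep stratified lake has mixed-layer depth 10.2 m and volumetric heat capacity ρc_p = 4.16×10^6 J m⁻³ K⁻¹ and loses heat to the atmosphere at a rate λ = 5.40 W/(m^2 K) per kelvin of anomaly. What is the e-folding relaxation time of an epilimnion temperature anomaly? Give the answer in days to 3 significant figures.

Areal heat capacity C = ρc_p × D = 4.16×10^6 × 10.2 = 4.24×10^7 J/(m^2 K).
Relaxation time τ = C / λ = 4.24×10^7 / 5.40 = 7.86×10^6 s.
In days: 7.86×10^6 s / (86400 s/day) = 90.9 days.

90.9 days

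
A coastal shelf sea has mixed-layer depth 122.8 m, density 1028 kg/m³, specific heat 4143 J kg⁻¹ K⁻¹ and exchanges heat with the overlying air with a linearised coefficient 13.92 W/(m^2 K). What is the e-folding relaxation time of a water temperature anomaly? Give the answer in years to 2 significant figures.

Areal heat capacity C = ρ c_p D = 1028 × 4143 × 122.8 = 5.23×10^8 J m⁻² K⁻¹.
Relaxation time τ = C / λ = 5.23×10^8 / 13.92 = 3.76×10^7 s.
In years: 3.76×10^7 s / (3.156×10^7 s/year) = 1.19 years.

1.2 years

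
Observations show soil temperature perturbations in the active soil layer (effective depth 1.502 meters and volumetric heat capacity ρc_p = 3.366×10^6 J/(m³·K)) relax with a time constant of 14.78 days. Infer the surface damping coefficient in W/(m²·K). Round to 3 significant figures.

3.96

Areal heat capacity C = ρc_p × D = 3.366×10^6 × 1.502 = 5.06×10^6 J/(m^2 K).
τ = 14.78 days = 1.28×10^6 s.
λ = C / τ = 5.06×10^6 / 1.28×10^6 = 3.96 W/(m²·K).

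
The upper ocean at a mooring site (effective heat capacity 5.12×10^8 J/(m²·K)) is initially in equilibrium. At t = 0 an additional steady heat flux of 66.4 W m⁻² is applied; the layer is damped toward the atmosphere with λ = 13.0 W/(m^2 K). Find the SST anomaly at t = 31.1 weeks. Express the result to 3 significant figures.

1.94 K

Areal heat capacity C = 5.12×10^8 J/(m²·K) (given).
τ = C / λ = 5.12×10^8 / 13.0 = 3.94×10^7 s.
Equilibrium anomaly ΔT_eq = F / λ = 66.4 / 13.0 = 5.11 K.
t = 31.1 weeks = 1.88×10^7 s, so t/τ = 0.478.
ΔT(t) = ΔT_eq (1 − e^(−t/τ)) = 5.11 × (1 − e^−0.478) = 1.94 K.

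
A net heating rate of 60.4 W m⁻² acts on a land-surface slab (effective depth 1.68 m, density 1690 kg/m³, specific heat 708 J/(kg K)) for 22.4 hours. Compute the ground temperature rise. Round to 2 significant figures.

2.4 K

Areal heat capacity C = ρ c_p D = 1690 × 708 × 1.68 = 2.01×10^6 J m⁻² K⁻¹.
Net heat input Q = F Δt = 60.4 × (22.4 hours × 3600 s/hour) = 4.87×10^6 J/m².
ΔT = Q / C = 4.87×10^6 / 2.01×10^6 = 2.42 K.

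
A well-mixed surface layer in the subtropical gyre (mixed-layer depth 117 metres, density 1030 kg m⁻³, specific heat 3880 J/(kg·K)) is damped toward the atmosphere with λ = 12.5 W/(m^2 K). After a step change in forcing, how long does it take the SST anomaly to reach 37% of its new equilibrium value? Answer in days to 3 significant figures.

Areal heat capacity C = ρ c_p D = 1030 × 3880 × 117 = 4.68×10^8 J/(m^2 K).
τ = C / λ = 4.68×10^8 / 12.5 = 3.74×10^7 s.
Fraction reached: 1 − e^(−t/τ) = 0.37 ⇒ t = −τ ln(1 − 0.37) = τ × 0.462.
t = 1.73×10^7 s = 200 days.

200 days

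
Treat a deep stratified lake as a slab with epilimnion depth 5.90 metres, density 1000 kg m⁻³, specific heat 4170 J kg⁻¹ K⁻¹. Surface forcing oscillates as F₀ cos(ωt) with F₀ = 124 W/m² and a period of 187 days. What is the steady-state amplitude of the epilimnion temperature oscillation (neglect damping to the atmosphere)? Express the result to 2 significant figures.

Areal heat capacity C = ρ c_p D = 1000 × 4170 × 5.90 = 2.46×10^7 J/(m²·K).
Angular frequency ω = 2π / T = 2π / 1.62×10^7 s = 3.89×10^-7 s⁻¹.
Cω = 2.46×10^7 × 3.89×10^-7 = 9.57 W/(m²·K).
Amplitude A = F₀ / (Cω) = 124 / 9.57 = 13.0 K.

13 K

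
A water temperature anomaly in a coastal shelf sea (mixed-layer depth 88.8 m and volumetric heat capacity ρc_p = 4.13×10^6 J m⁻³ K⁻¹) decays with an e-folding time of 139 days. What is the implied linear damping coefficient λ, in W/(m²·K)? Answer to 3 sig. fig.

30.5

Areal heat capacity C = ρc_p × D = 4.13×10^6 × 88.8 = 3.67×10^8 J m⁻² K⁻¹.
τ = 139 days = 1.20×10^7 s.
λ = C / τ = 3.67×10^8 / 1.20×10^7 = 30.5 W/(m²·K).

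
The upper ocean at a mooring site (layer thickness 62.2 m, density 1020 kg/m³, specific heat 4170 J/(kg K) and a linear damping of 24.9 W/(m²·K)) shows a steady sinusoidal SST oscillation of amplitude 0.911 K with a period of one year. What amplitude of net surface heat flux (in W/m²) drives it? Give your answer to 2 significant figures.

Areal heat capacity C = ρ c_p D = 1020 × 4170 × 62.2 = 2.65×10^8 J m⁻² K⁻¹.
ω = 2π / 3.15×10^7 s = 1.99×10^-7 s⁻¹.
√((Cω)² + λ²) = √((52.7)² + 24.9²) = 58.3 W/(m²·K).
F₀ = A × √((Cω)²+λ²) = 0.911 × 58.3 = 53.1 W/m².

53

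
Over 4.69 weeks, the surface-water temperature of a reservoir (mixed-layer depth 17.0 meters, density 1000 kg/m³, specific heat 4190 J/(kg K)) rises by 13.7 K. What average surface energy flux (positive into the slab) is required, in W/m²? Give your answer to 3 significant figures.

344

Areal heat capacity C = ρ c_p D = 1000 × 4190 × 17.0 = 7.12×10^7 J/(m²·K).
Required heat per unit area: Q = C ΔT = 7.12×10^7 × 13.7 = 9.76×10^8 J/m².
Flux F = Q / Δt = 9.76×10^8 / 2.84×10^6 s = 344 W/m².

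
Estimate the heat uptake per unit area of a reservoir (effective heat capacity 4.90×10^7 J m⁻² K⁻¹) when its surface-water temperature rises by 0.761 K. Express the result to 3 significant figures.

3.73×10^7

Areal heat capacity C = 4.90×10^7 J m⁻² K⁻¹ (given).
ΔQ = C ΔT = 4.90×10^7 × 0.761 = 3.73×10^7 J/m².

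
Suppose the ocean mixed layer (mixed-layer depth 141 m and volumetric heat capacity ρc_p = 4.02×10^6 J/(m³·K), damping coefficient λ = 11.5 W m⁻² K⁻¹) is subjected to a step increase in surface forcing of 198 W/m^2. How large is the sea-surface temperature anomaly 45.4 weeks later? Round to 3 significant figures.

7.35 K

Areal heat capacity C = ρc_p × D = 4.02×10^6 × 141 = 5.67×10^8 J m⁻² K⁻¹.
τ = C / λ = 5.67×10^8 / 11.5 = 4.93×10^7 s.
Equilibrium anomaly ΔT_eq = F / λ = 198 / 11.5 = 17.2 K.
t = 45.4 weeks = 2.75×10^7 s, so t/τ = 0.557.
ΔT(t) = ΔT_eq (1 − e^(−t/τ)) = 17.2 × (1 − e^−0.557) = 7.35 K.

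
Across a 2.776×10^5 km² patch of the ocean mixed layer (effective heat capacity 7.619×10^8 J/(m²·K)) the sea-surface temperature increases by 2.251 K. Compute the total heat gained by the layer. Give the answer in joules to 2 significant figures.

4.8×10^20 J

Areal heat capacity C = 7.619×10^8 J/(m²·K) (given).
Heat per unit area: q = C ΔT = 7.62×10^8 × 2.251 = 1.72×10^9 J/m².
Total heat: Q = q × A = 1.72×10^9 × (2.776×10^5 × 10⁶ m²) = 4.76×10^20 J.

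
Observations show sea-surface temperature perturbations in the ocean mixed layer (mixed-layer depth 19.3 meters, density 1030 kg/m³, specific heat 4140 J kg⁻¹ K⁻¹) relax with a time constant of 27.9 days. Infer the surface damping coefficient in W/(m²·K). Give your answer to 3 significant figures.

34.1

Areal heat capacity C = ρ c_p D = 1030 × 4140 × 19.3 = 8.23×10^7 J m⁻² K⁻¹.
τ = 27.9 days = 2.41×10^6 s.
λ = C / τ = 8.23×10^7 / 2.41×10^6 = 34.1 W/(m²·K).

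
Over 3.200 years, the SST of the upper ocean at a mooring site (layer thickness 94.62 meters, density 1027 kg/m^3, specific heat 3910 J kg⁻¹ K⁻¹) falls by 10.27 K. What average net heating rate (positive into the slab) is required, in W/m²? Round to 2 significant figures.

-39

Areal heat capacity C = ρ c_p D = 1027 × 3910 × 94.62 = 3.80×10^8 J/(m^2 K).
Required heat per unit area: Q = C ΔT = 3.80×10^8 × -10.27 = -3.90×10^9 J/m².
Flux F = Q / Δt = -3.90×10^9 / 1.01×10^8 s = -38.6 W/m².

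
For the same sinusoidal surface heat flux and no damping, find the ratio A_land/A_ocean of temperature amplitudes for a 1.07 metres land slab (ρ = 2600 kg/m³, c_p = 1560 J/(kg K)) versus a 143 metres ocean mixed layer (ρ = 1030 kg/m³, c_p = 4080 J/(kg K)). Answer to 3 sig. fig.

138

C_ocean = 1030 × 4080 × 143 = 6.01×10^8 J/(m²·K).
C_land = 2600 × 1560 × 1.07 = 4.34×10^6 J/(m²·K).
Undamped amplitude ∝ 1/C, so A_land/A_ocean = C_ocean/C_land = 138.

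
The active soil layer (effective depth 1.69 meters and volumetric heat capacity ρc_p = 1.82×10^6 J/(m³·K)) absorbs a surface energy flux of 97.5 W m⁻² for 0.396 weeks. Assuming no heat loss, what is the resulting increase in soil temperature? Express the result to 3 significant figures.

7.59 K

Areal heat capacity C = ρc_p × D = 1.82×10^6 × 1.69 = 3.08×10^6 J/(m^2 K).
Net heat input Q = F Δt = 97.5 × (0.396 weeks × 6.048×10^5 s/week) = 2.34×10^7 J/m².
ΔT = Q / C = 2.34×10^7 / 3.08×10^6 = 7.59 K.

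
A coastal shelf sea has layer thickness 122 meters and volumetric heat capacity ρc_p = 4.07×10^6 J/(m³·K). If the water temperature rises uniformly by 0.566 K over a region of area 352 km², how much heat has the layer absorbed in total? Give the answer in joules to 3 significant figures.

9.89×10^16 J

Areal heat capacity C = ρc_p × D = 4.07×10^6 × 122 = 4.97×10^8 J m⁻² K⁻¹.
Heat per unit area: q = C ΔT = 4.97×10^8 × 0.566 = 2.81×10^8 J/m².
Total heat: Q = q × A = 2.81×10^8 × (352 × 10⁶ m²) = 9.89×10^16 J.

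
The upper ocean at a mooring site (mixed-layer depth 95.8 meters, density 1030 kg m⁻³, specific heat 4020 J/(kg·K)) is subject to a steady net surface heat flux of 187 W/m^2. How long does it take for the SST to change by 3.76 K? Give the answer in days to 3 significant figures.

Areal heat capacity C = ρ c_p D = 1030 × 4020 × 95.8 = 3.97×10^8 J/(m²·K).
Time required: Δt = C ΔT / F = 3.97×10^8 × 3.76 / 187 = 7.98×10^6 s.
In days: 7.98×10^6 s / (86400 s/day) = 92.3 days.

92.3 days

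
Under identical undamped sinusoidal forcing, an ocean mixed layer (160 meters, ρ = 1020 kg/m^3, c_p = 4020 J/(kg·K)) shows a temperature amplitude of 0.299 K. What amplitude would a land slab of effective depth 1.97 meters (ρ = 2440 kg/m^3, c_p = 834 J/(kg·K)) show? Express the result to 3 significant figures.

C_ocean = 6.56×10^8 J/(m²·K); C_land = 4.01×10^6 J/(m²·K).
A ∝ 1/C ⇒ A_land = A_ocean × C_ocean/C_land = 0.299 × 164 = 48.9 K.

48.9 K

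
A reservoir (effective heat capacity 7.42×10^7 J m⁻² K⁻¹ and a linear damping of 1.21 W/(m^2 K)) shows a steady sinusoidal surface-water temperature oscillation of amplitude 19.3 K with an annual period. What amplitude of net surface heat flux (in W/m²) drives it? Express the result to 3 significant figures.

Areal heat capacity C = 7.42×10^7 J m⁻² K⁻¹ (given).
ω = 2π / 3.15×10^7 s = 1.99×10^-7 s⁻¹.
√((Cω)² + λ²) = √((14.8)² + 1.21²) = 14.8 W/(m²·K).
F₀ = A × √((Cω)²+λ²) = 19.3 × 14.8 = 286 W/m².

286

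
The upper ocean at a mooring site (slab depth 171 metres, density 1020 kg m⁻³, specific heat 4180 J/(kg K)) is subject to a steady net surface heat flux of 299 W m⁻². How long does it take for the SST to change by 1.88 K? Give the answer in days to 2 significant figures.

Areal heat capacity C = ρ c_p D = 1020 × 4180 × 171 = 7.29×10^8 J/(m^2 K).
Time required: Δt = C ΔT / F = 7.29×10^8 × 1.88 / 299 = 4.58×10^6 s.
In days: 4.58×10^6 s / (86400 s/day) = 53.1 days.

53 days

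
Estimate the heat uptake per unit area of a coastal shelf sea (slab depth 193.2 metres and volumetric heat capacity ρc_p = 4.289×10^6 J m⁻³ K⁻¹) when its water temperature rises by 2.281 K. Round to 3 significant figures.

Areal heat capacity C = ρc_p × D = 4.289×10^6 × 193.2 = 8.29×10^8 J/(m²·K).
ΔQ = C ΔT = 8.29×10^8 × 2.281 = 1.89×10^9 J/m².

1.89×10^9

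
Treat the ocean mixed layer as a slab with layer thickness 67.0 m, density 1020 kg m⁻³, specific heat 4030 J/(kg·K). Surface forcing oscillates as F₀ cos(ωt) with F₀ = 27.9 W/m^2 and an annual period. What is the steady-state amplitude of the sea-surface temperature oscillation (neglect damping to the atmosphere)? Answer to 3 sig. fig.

Areal heat capacity C = ρ c_p D = 1020 × 4030 × 67.0 = 2.75×10^8 J m⁻² K⁻¹.
Angular frequency ω = 2π / T = 2π / 3.15×10^7 s = 1.99×10^-7 s⁻¹.
Cω = 2.75×10^8 × 1.99×10^-7 = 54.9 W/(m²·K).
Amplitude A = F₀ / (Cω) = 27.9 / 54.9 = 0.508 K.

0.508 K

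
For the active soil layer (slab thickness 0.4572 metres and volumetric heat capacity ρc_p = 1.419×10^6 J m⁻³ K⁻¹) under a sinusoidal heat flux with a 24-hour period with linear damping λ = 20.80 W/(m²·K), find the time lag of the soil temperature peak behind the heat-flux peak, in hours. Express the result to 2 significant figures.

Areal heat capacity C = ρc_p × D = 1.419×10^6 × 0.4572 = 6.49×10^5 J m⁻² K⁻¹.
ω = 2π / 86400 s = 7.27×10^-5 s⁻¹.
Phase lag φ = arctan(Cω/λ) = arctan(47.2/20.80) = 1.16 rad.
Time lag = φ / ω = 1.16 / 7.27×10^-5 = 15900 s = 4.41 hours.

4.4 hours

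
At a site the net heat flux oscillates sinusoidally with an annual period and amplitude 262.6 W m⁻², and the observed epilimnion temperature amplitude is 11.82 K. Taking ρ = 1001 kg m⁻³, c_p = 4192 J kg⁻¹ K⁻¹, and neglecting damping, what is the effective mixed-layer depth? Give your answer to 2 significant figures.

27 m

ω = 2π / 3.15×10^7 s = 1.99×10^-7 s⁻¹.
Required C = F₀ / (A ω) = 262.6 / (11.82 × 1.99×10^-7) = 1.12×10^8 J/(m²·K).
D = C / (ρ c_p) = 1.12×10^8 / (1001 × 4192) = 26.6 m.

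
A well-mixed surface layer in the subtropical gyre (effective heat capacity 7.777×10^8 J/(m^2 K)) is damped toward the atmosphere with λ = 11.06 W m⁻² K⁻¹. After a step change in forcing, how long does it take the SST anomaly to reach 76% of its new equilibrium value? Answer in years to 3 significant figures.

3.18 years

Areal heat capacity C = 7.777×10^8 J/(m^2 K) (given).
τ = C / λ = 7.78×10^8 / 11.06 = 7.03×10^7 s.
Fraction reached: 1 − e^(−t/τ) = 0.76 ⇒ t = −τ ln(1 − 0.76) = τ × 1.43.
t = 1.00×10^8 s = 3.18 years.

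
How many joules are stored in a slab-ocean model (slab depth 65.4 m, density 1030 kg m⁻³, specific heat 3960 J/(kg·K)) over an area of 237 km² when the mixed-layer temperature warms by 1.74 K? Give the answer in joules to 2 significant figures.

1.1×10^17 J

Areal heat capacity C = ρ c_p D = 1030 × 3960 × 65.4 = 2.67×10^8 J m⁻² K⁻¹.
Heat per unit area: q = C ΔT = 2.67×10^8 × 1.74 = 4.64×10^8 J/m².
Total heat: Q = q × A = 4.64×10^8 × (237 × 10⁶ m²) = 1.10×10^17 J.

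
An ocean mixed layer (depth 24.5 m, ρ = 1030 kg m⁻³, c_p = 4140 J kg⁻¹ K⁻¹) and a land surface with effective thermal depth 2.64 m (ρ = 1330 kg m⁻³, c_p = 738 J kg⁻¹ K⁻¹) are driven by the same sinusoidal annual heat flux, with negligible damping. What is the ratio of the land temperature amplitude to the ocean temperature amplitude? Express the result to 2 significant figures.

40

C_ocean = 1030 × 4140 × 24.5 = 1.04×10^8 J/(m²·K).
C_land = 1330 × 738 × 2.64 = 2.59×10^6 J/(m²·K).
Undamped amplitude ∝ 1/C, so A_land/A_ocean = C_ocean/C_land = 40.3.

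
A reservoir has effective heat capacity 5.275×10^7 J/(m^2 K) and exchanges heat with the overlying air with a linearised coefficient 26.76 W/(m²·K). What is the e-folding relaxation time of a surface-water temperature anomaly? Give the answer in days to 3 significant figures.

22.8 days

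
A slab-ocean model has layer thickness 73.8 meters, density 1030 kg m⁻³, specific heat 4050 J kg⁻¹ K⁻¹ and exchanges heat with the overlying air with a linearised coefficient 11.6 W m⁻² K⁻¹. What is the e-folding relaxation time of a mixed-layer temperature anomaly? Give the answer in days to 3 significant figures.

307 days

Areal heat capacity C = ρ c_p D = 1030 × 4050 × 73.8 = 3.08×10^8 J m⁻² K⁻¹.
Relaxation time τ = C / λ = 3.08×10^8 / 11.6 = 2.65×10^7 s.
In days: 2.65×10^7 s / (86400 s/day) = 307 days.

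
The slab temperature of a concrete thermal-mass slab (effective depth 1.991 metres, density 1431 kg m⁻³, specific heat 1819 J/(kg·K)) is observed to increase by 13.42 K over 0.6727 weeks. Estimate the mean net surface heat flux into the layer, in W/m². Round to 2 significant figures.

170

Areal heat capacity C = ρ c_p D = 1431 × 1819 × 1.991 = 5.18×10^6 J/(m²·K).
Required heat per unit area: Q = C ΔT = 5.18×10^6 × 13.42 = 6.95×10^7 J/m².
Flux F = Q / Δt = 6.95×10^7 / 4.07×10^5 s = 171 W/m².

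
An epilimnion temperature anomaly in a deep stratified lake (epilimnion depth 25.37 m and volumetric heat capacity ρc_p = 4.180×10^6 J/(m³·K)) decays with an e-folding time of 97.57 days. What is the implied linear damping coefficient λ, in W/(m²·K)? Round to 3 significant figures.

Areal heat capacity C = ρc_p × D = 4.180×10^6 × 25.37 = 1.06×10^8 J/(m^2 K).
τ = 97.57 days = 8.43×10^6 s.
λ = C / τ = 1.06×10^8 / 8.43×10^6 = 12.6 W/(m²·K).

12.6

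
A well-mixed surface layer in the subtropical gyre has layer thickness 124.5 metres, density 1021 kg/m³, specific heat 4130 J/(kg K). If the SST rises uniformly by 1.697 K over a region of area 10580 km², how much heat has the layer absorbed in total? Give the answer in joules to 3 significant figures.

Areal heat capacity C = ρ c_p D = 1021 × 4130 × 124.5 = 5.25×10^8 J m⁻² K⁻¹.
Heat per unit area: q = C ΔT = 5.25×10^8 × 1.697 = 8.91×10^8 J/m².
Total heat: Q = q × A = 8.91×10^8 × (10580 × 10⁶ m²) = 9.43×10^18 J.

9.43×10^18 J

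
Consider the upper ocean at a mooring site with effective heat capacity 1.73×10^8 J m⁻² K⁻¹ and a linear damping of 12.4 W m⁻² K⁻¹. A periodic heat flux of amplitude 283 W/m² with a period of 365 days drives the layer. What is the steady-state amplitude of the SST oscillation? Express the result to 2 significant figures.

Areal heat capacity C = 1.73×10^8 J m⁻² K⁻¹ (given).
Angular frequency ω = 2π / T = 2π / 3.15×10^7 s = 1.99×10^-7 s⁻¹.
√((Cω)² + λ²) = √((34.5)² + 12.4²) = 36.6 W/(m²·K).
Amplitude A = F₀ / √((Cω)²+λ²) = 283 / 36.6 = 7.73 K.

7.7 K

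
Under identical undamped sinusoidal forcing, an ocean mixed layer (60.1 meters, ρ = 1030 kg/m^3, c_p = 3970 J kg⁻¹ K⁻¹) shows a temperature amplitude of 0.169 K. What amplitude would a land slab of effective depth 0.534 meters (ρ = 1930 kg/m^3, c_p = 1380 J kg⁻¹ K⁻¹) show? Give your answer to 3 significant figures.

C_ocean = 2.46×10^8 J/(m²·K); C_land = 1.42×10^6 J/(m²·K).
A ∝ 1/C ⇒ A_land = A_ocean × C_ocean/C_land = 0.169 × 173 = 29.2 K.

29.2 K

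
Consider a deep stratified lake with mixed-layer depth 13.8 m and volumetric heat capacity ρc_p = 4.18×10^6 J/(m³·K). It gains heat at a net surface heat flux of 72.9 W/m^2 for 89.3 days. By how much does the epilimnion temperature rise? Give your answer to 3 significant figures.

9.75 K

Areal heat capacity C = ρc_p × D = 4.18×10^6 × 13.8 = 5.77×10^7 J/(m^2 K).
Net heat input Q = F Δt = 72.9 × (89.3 days × 86400 s/day) = 5.62×10^8 J/m².
ΔT = Q / C = 5.62×10^8 / 5.77×10^7 = 9.75 K.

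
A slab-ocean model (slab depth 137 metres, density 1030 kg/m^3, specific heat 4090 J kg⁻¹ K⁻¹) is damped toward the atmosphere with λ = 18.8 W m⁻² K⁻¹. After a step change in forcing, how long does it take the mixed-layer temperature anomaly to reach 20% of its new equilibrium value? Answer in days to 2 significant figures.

79 days

Areal heat capacity C = ρ c_p D = 1030 × 4090 × 137 = 5.77×10^8 J/(m^2 K).
τ = C / λ = 5.77×10^8 / 18.8 = 3.07×10^7 s.
Fraction reached: 1 − e^(−t/τ) = 0.20 ⇒ t = −τ ln(1 − 0.20) = τ × 0.223.
t = 6.85×10^6 s = 79.3 days.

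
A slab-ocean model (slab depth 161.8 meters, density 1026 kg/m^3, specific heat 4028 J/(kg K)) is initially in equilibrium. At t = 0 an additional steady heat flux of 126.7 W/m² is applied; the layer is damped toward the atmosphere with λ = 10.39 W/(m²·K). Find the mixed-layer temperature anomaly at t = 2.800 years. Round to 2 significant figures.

Areal heat capacity C = ρ c_p D = 1026 × 4028 × 161.8 = 6.69×10^8 J m⁻² K⁻¹.
τ = C / λ = 6.69×10^8 / 10.39 = 6.44×10^7 s.
Equilibrium anomaly ΔT_eq = F / λ = 126.7 / 10.39 = 12.2 K.
t = 2.800 years = 8.84×10^7 s, so t/τ = 1.37.
ΔT(t) = ΔT_eq (1 − e^(−t/τ)) = 12.2 × (1 − e^−1.37) = 9.10 K.

9.1 K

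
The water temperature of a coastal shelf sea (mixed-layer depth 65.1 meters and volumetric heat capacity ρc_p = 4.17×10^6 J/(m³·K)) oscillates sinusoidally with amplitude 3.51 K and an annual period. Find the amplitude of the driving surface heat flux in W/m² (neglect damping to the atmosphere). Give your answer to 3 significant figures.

Areal heat capacity C = ρc_p × D = 4.17×10^6 × 65.1 = 2.71×10^8 J m⁻² K⁻¹.
ω = 2π / 3.15×10^7 s = 1.99×10^-7 s⁻¹.
Cω = 2.71×10^8 × 1.99×10^-7 = 54.1 W/(m²·K).
F₀ = A × Cω = 3.51 × 54.1 = 190 W/m².

190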